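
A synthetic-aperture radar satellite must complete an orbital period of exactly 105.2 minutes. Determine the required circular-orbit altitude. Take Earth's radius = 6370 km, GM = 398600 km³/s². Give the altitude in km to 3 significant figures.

1010 km

T = 105.2 min = 6312.0 s.
From T = 2π√(a³/μ): a = (μ T²/4π²)^(1/3) = (398600 × 6312.0² / 4π²)^(1/3) = 7382 km.
Altitude h = a − R = 7382 − 6370 = 1012 km.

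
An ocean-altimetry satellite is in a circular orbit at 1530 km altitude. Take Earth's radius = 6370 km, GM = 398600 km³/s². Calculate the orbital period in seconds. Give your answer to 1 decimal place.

Semi-major axis a = 6370 + 1530 = 7900 km. Period T = 2π√(a³/μ) = 2π√(7900³/398600) = 6988.0 s = 116.47 min.

6988.0 seconds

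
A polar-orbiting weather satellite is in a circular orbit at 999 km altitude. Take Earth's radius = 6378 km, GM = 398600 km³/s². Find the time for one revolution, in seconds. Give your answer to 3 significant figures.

Semi-major axis a = 6378 + 999 = 7377 km. Period T = 2π√(a³/μ) = 2π√(7377³/398600) = 6305.7 s = 105.09 min.

6310 seconds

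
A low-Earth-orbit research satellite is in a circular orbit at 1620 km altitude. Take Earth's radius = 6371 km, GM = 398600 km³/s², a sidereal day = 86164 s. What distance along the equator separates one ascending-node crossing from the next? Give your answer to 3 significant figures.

Semi-major axis a = 6371 + 1620 = 7991 km. Period T = 2π√(a³/μ) = 2π√(7991³/398600) = 7109.1 s = 118.48 min.
During one orbit Earth rotates (7109.1 / 86164) × 360° = 29.70°.
At the equator that is 29.70° × (2π·6371/360) km/° = 29.70 × 111.2 = 3303 km.

3300 km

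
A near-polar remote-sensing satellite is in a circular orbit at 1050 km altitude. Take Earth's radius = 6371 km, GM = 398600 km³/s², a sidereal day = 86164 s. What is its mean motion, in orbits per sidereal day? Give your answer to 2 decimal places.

13.54

Semi-major axis a = 6371 + 1050 = 7421 km. Period T = 2π√(a³/μ) = 2π√(7421³/398600) = 6362.2 s = 106.04 min.
Orbits per sidereal day = 86164 / 6362.2 = 13.543.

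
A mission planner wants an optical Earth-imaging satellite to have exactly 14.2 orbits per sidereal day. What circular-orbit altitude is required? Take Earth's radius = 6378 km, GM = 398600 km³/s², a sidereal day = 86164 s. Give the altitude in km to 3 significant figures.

Required period T = 86164 / 14.2 = 6067.9 s.
From T = 2π√(a³/μ): a = (μ T²/4π²)^(1/3) = (398600 × 6067.9² / 4π²)^(1/3) = 7190 km.
Altitude h = a − R = 7190 − 6378 = 812 km.

812 km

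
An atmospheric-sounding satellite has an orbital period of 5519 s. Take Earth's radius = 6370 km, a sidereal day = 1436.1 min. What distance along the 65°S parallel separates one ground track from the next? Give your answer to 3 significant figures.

1080 km

Node shift per orbit = (5519.0/86166) × 360° = 23.06°.
Equatorial spacing = 23.06 × 111.2 km/° = 2564 km.
At 65° latitude, spacing = 2564 × cos(65°) = 1083 km.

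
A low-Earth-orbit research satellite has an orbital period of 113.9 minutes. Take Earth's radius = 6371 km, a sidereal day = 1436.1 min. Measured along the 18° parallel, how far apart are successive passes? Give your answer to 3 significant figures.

T = 113.9 min = 6834.0 s.
Node shift per orbit = (6834.0/86166) × 360° = 28.55°.
Equatorial spacing = 28.55 × 111.2 km/° = 3175 km.
At 18° latitude, spacing = 3175 × cos(18°) = 3019 km.

3020 km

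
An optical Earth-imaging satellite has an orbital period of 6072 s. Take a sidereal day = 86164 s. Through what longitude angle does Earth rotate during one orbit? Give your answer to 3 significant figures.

25.4°

During one orbit Earth rotates (6072.0 / 86164) × 360° = 25.37°.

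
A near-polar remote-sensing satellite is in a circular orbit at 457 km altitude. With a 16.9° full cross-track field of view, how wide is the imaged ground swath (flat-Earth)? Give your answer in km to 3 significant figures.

136 km

Half-angle = 16.9°/2 = 8.45°.
Swath width ≈ 2h·tan(θ/2) = 2 × 457 × tan(8.45°) = 135.8 km.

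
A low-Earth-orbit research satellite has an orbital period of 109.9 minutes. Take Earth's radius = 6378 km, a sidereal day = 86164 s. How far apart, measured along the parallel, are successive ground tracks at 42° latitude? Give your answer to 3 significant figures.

T = 109.9 min = 6594.0 s.
Node shift per orbit = (6594.0/86164) × 360° = 27.55°.
Equatorial spacing = 27.55 × 111.3 km/° = 3067 km.
At 42° latitude, spacing = 3067 × cos(42°) = 2279 km.

2280 km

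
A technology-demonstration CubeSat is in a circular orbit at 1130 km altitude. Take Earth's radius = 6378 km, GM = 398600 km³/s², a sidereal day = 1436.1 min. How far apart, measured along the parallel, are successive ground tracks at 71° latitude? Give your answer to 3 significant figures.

Semi-major axis a = 6378 + 1130 = 7508 km. Period T = 2π√(a³/μ) = 2π√(7508³/398600) = 6474.4 s = 107.91 min.
Node shift per orbit = (6474.4/86166) × 360° = 27.05°.
Equatorial spacing = 27.05 × 111.3 km/° = 3011 km.
At 71° latitude, spacing = 3011 × cos(71°) = 980 km.

980 km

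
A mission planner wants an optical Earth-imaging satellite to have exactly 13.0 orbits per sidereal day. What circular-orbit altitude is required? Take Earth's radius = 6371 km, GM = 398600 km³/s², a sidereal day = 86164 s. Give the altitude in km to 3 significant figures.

Required period T = 86164 / 13.0 = 6628.0 s.
From T = 2π√(a³/μ): a = (μ T²/4π²)^(1/3) = (398600 × 6628.0² / 4π²)^(1/3) = 7626 km.
Altitude h = a − R = 7626 − 6371 = 1255 km.

1260 km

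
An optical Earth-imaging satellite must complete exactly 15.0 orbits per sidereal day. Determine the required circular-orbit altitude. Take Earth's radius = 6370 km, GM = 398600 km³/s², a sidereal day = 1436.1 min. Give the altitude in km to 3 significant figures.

562 km

Required period T = 86166 / 15.0 = 5744.4 s.
From T = 2π√(a³/μ): a = (μ T²/4π²)^(1/3) = (398600 × 5744.4² / 4π²)^(1/3) = 6932 km.
Altitude h = a − R = 6932 − 6370 = 562 km.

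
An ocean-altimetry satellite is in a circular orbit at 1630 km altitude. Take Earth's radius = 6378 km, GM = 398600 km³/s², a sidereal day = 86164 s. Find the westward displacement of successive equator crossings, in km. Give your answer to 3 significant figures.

Semi-major axis a = 6378 + 1630 = 8008 km. Period T = 2π√(a³/μ) = 2π√(8008³/398600) = 7131.8 s = 118.86 min.
During one orbit Earth rotates (7131.8 / 86164) × 360° = 29.80°.
At the equator that is 29.80° × (2π·6378/360) km/° = 29.80 × 111.3 = 3317 km.

3320 km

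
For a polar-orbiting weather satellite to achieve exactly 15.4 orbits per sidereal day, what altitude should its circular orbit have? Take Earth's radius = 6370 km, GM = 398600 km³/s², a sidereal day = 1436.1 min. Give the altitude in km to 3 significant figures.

Required period T = 86166 / 15.4 = 5595.2 s.
From T = 2π√(a³/μ): a = (μ T²/4π²)^(1/3) = (398600 × 5595.2² / 4π²)^(1/3) = 6812 km.
Altitude h = a − R = 6812 − 6370 = 442 km.

442 km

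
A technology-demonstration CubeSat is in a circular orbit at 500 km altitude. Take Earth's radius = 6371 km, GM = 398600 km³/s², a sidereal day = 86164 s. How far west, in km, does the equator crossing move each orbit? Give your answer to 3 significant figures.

Semi-major axis a = 6371 + 500 = 6871 km. Period T = 2π√(a³/μ) = 2π√(6871³/398600) = 5668.1 s = 94.47 min.
During one orbit Earth rotates (5668.1 / 86164) × 360° = 23.68°.
At the equator that is 23.68° × (2π·6371/360) km/° = 23.68 × 111.2 = 2633 km.

2630 km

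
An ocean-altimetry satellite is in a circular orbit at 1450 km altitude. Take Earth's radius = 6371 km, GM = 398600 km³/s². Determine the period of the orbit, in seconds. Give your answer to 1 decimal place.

6883.4 seconds

Semi-major axis a = 6371 + 1450 = 7821 km. Period T = 2π√(a³/μ) = 2π√(7821³/398600) = 6883.4 s = 114.72 min.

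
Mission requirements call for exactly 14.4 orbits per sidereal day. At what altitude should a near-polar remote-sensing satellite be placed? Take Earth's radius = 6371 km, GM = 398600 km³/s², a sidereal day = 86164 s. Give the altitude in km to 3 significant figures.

753 km

Required period T = 86164 / 14.4 = 5983.6 s.
From T = 2π√(a³/μ): a = (μ T²/4π²)^(1/3) = (398600 × 5983.6² / 4π²)^(1/3) = 7124 km.
Altitude h = a − R = 7124 − 6371 = 753 km.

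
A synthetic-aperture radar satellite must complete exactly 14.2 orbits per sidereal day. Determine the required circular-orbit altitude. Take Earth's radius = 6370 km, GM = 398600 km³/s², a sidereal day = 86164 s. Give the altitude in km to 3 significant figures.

Required period T = 86164 / 14.2 = 6067.9 s.
From T = 2π√(a³/μ): a = (μ T²/4π²)^(1/3) = (398600 × 6067.9² / 4π²)^(1/3) = 7190 km.
Altitude h = a − R = 7190 − 6370 = 820 km.

820 km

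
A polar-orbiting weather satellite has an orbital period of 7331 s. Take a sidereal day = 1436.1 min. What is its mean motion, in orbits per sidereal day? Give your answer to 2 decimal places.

Orbits per sidereal day = 86166 / 7331.0 = 11.754.

11.75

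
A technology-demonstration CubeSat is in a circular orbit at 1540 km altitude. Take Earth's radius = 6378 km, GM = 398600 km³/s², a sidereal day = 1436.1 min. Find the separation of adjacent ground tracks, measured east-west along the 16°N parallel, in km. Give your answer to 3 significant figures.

3130 km

Semi-major axis a = 6378 + 1540 = 7918 km. Period T = 2π√(a³/μ) = 2π√(7918³/398600) = 7011.9 s = 116.86 min.
Node shift per orbit = (7011.9/86166) × 360° = 29.30°.
Equatorial spacing = 29.30 × 111.3 km/° = 3261 km.
At 16° latitude, spacing = 3261 × cos(16°) = 3135 km.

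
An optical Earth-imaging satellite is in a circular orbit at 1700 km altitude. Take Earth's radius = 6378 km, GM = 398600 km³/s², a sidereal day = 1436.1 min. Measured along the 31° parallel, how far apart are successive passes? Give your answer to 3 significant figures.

2880 km

Semi-major axis a = 6378 + 1700 = 8078 km. Period T = 2π√(a³/μ) = 2π√(8078³/398600) = 7225.5 s = 120.42 min.
Node shift per orbit = (7225.5/86166) × 360° = 30.19°.
Equatorial spacing = 30.19 × 111.3 km/° = 3360 km.
At 31° latitude, spacing = 3360 × cos(31°) = 2880 km.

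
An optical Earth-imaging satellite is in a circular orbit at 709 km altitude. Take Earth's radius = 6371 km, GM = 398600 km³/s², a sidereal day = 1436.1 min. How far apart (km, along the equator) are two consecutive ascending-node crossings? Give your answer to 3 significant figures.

Semi-major axis a = 6371 + 709 = 7080 km. Period T = 2π√(a³/μ) = 2π√(7080³/398600) = 5928.7 s = 98.81 min.
During one orbit Earth rotates (5928.7 / 86166) × 360° = 24.77°.
At the equator that is 24.77° × (2π·6371/360) km/° = 24.77 × 111.2 = 2754 km.

2750 km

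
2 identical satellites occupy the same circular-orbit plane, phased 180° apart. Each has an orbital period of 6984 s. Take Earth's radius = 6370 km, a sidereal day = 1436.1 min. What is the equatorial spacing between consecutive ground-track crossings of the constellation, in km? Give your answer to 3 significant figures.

1620 km

Single-satellite node shift = (6984.0/86166) × 360° = 29.18°.
With 2 satellites evenly phased, successive equator crossings are 29.18/2 = 14.590° apart.
That is 14.590 × 111.2 = 1622 km at the equator.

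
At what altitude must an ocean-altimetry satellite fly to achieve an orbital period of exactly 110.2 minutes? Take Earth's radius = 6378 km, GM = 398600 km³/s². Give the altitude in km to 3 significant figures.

T = 110.2 min = 6612.0 s.
From T = 2π√(a³/μ): a = (μ T²/4π²)^(1/3) = (398600 × 6612.0² / 4π²)^(1/3) = 7614 km.
Altitude h = a − R = 7614 − 6378 = 1236 km.

1240 km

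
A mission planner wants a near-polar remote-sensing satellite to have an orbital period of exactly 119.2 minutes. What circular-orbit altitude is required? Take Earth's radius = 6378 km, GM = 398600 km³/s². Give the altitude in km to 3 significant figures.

T = 119.2 min = 7152.0 s.
From T = 2π√(a³/μ): a = (μ T²/4π²)^(1/3) = (398600 × 7152.0² / 4π²)^(1/3) = 8023 km.
Altitude h = a − R = 8023 − 6378 = 1645 km.

1650 km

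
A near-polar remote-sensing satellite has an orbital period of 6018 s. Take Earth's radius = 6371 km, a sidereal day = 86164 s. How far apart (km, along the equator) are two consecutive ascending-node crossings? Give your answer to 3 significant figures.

2800 km

During one orbit Earth rotates (6018.0 / 86164) × 360° = 25.14°.
At the equator that is 25.14° × (2π·6371/360) km/° = 25.14 × 111.2 = 2796 km.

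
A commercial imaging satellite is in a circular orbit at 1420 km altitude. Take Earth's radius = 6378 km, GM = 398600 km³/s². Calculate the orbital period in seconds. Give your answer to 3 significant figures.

Semi-major axis a = 6378 + 1420 = 7798 km. Period T = 2π√(a³/μ) = 2π√(7798³/398600) = 6853.1 s = 114.22 min.

6850 seconds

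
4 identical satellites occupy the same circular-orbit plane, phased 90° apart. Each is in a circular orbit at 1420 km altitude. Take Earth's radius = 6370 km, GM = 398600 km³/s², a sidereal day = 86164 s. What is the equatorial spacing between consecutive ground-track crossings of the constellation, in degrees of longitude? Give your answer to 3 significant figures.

Semi-major axis a = 6370 + 1420 = 7790 km. Period T = 2π√(a³/μ) = 2π√(7790³/398600) = 6842.5 s = 114.04 min.
Single-satellite node shift = (6842.5/86164) × 360° = 28.59°.
With 4 satellites evenly phased, successive equator crossings are 28.59/4 = 7.147° apart.

7.15°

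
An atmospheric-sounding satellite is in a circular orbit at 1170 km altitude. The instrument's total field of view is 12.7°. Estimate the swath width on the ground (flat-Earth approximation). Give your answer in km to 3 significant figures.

Half-angle = 12.7°/2 = 6.35°.
Swath width ≈ 2h·tan(θ/2) = 2 × 1170 × tan(6.35°) = 260.4 km.

260 km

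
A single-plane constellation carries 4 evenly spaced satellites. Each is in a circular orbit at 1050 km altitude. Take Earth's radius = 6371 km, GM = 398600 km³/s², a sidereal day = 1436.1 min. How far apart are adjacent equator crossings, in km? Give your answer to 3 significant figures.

739 km

Semi-major axis a = 6371 + 1050 = 7421 km. Period T = 2π√(a³/μ) = 2π√(7421³/398600) = 6362.2 s = 106.04 min.
Single-satellite node shift = (6362.2/86166) × 360° = 26.58°.
With 4 satellites evenly phased, successive equator crossings are 26.58/4 = 6.645° apart.
That is 6.645 × 111.2 = 739 km at the equator.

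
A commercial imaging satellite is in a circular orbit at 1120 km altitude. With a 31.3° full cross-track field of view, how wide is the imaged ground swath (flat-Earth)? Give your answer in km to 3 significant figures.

Half-angle = 31.3°/2 = 15.65°.
Swath width ≈ 2h·tan(θ/2) = 2 × 1120 × tan(15.65°) = 627.5 km.

628 km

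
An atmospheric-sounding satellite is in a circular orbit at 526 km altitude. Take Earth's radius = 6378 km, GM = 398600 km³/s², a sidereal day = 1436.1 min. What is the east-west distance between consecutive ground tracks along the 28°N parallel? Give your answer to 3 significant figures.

2340 km

Semi-major axis a = 6378 + 526 = 6904 km. Period T = 2π√(a³/μ) = 2π√(6904³/398600) = 5709.0 s = 95.15 min.
Node shift per orbit = (5709.0/86166) × 360° = 23.85°.
Equatorial spacing = 23.85 × 111.3 km/° = 2655 km.
At 28° latitude, spacing = 2655 × cos(28°) = 2344 km.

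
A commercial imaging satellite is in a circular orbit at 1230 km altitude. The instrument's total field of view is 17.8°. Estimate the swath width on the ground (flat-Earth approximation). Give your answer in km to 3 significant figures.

385 km

Half-angle = 17.8°/2 = 8.9°.
Swath width ≈ 2h·tan(θ/2) = 2 × 1230 × tan(8.9°) = 385.2 km.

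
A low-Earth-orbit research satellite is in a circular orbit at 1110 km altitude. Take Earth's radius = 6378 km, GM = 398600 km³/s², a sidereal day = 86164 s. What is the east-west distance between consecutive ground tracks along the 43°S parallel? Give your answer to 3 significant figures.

2190 km

Semi-major axis a = 6378 + 1110 = 7488 km. Period T = 2π√(a³/μ) = 2π√(7488³/398600) = 6448.5 s = 107.48 min.
Node shift per orbit = (6448.5/86164) × 360° = 26.94°.
Equatorial spacing = 26.94 × 111.3 km/° = 2999 km.
At 43° latitude, spacing = 2999 × cos(43°) = 2193 km.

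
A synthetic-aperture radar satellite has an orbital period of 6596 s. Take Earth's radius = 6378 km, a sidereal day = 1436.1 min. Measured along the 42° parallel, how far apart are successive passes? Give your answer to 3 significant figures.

Node shift per orbit = (6596.0/86166) × 360° = 27.56°.
Equatorial spacing = 27.56 × 111.3 km/° = 3068 km.
At 42° latitude, spacing = 3068 × cos(42°) = 2280 km.

2280 km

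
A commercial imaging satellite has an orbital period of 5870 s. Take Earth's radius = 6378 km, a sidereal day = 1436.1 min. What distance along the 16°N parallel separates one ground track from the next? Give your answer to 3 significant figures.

2620 km

Node shift per orbit = (5870.0/86166) × 360° = 24.52°.
Equatorial spacing = 24.52 × 111.3 km/° = 2730 km.
At 16° latitude, spacing = 2730 × cos(16°) = 2624 km.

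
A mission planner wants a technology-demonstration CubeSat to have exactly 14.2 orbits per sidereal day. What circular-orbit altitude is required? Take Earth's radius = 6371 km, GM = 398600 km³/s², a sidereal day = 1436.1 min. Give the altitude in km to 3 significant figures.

819 km

Required period T = 86166 / 14.2 = 6068.0 s.
From T = 2π√(a³/μ): a = (μ T²/4π²)^(1/3) = (398600 × 6068.0² / 4π²)^(1/3) = 7190 km.
Altitude h = a − R = 7190 − 6371 = 819 km.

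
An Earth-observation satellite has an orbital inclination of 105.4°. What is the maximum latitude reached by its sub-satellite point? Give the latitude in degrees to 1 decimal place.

Retrograde orbit: the ground track reaches ±(180° − i) = ±(180 − 105.4) = ±74.6°.

74.6°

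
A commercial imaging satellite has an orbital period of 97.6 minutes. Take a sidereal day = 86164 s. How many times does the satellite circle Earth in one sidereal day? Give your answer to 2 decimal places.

T = 97.6 min = 5856.0 s.
Orbits per sidereal day = 86164 / 5856.0 = 14.714.

14.71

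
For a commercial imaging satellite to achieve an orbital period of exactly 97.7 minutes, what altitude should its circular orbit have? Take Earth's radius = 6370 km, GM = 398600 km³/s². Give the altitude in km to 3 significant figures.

657 km

T = 97.7 min = 5862.0 s.
From T = 2π√(a³/μ): a = (μ T²/4π²)^(1/3) = (398600 × 5862.0² / 4π²)^(1/3) = 7027 km.
Altitude h = a − R = 7027 − 6370 = 657 km.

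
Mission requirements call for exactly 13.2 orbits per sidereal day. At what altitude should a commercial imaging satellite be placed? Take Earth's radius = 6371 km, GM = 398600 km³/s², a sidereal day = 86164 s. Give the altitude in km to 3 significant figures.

Required period T = 86164 / 13.2 = 6527.6 s.
From T = 2π√(a³/μ): a = (μ T²/4π²)^(1/3) = (398600 × 6527.6² / 4π²)^(1/3) = 7549 km.
Altitude h = a − R = 7549 − 6371 = 1178 km.

1180 km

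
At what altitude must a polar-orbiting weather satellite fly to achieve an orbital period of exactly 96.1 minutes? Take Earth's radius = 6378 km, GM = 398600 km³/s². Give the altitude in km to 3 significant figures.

T = 96.1 min = 5766.0 s.
From T = 2π√(a³/μ): a = (μ T²/4π²)^(1/3) = (398600 × 5766.0² / 4π²)^(1/3) = 6950 km.
Altitude h = a − R = 6950 − 6378 = 572 km.

572 km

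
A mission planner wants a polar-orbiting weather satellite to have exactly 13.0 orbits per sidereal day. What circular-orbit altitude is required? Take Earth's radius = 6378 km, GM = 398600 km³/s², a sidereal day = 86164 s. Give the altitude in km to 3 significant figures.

Required period T = 86164 / 13.0 = 6628.0 s.
From T = 2π√(a³/μ): a = (μ T²/4π²)^(1/3) = (398600 × 6628.0² / 4π²)^(1/3) = 7626 km.
Altitude h = a − R = 7626 − 6378 = 1248 km.

1250 km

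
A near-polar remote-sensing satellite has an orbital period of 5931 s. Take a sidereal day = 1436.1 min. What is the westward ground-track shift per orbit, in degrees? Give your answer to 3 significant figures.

24.8°

During one orbit Earth rotates (5931.0 / 86166) × 360° = 24.78°.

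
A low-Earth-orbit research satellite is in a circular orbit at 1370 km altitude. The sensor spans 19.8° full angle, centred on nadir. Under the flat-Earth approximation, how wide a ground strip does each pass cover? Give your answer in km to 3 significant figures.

478 km

Half-angle = 19.8°/2 = 9.9°.
Swath width ≈ 2h·tan(θ/2) = 2 × 1370 × tan(9.9°) = 478.2 km.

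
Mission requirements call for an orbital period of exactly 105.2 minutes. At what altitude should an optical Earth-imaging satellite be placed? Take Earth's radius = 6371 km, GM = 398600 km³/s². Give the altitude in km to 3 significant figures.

1010 km

T = 105.2 min = 6312.0 s.
From T = 2π√(a³/μ): a = (μ T²/4π²)^(1/3) = (398600 × 6312.0² / 4π²)^(1/3) = 7382 km.
Altitude h = a − R = 7382 − 6371 = 1011 km.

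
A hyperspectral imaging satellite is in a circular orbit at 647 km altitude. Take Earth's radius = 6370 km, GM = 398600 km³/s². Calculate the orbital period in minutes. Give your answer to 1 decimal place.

Semi-major axis a = 6370 + 647 = 7017 km. Period T = 2π√(a³/μ) = 2π√(7017³/398600) = 5849.8 s = 97.50 min.

97.5 min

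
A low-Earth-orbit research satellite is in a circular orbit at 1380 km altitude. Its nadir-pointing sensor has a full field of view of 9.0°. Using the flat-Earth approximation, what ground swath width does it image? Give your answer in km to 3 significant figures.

217 km

Half-angle = 9.0°/2 = 4.5°.
Swath width ≈ 2h·tan(θ/2) = 2 × 1380 × tan(4.5°) = 217.2 km.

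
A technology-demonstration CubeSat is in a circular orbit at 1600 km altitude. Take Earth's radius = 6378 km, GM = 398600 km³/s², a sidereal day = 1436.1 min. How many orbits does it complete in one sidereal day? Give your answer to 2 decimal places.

12.15

Semi-major axis a = 6378 + 1600 = 7978 km. Period T = 2π√(a³/μ) = 2π√(7978³/398600) = 7091.7 s = 118.20 min.
Orbits per sidereal day = 86166 / 7091.7 = 12.150.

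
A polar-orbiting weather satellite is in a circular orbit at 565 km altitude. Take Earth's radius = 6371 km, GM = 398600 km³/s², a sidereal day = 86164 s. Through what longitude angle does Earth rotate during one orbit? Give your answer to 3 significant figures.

Semi-major axis a = 6371 + 565 = 6936 km. Period T = 2π√(a³/μ) = 2π√(6936³/398600) = 5748.8 s = 95.81 min.
During one orbit Earth rotates (5748.8 / 86164) × 360° = 24.02°.

24.0°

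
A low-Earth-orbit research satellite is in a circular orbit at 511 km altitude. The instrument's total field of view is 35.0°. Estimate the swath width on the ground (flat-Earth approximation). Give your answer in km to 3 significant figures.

322 km

Half-angle = 35.0°/2 = 17.5°.
Swath width ≈ 2h·tan(θ/2) = 2 × 511 × tan(17.5°) = 322.2 km.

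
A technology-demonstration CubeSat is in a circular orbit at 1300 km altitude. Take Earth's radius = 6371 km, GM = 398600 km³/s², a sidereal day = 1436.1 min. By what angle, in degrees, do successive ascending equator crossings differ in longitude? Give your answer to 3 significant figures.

Semi-major axis a = 6371 + 1300 = 7671 km. Period T = 2π√(a³/μ) = 2π√(7671³/398600) = 6686.4 s = 111.44 min.
During one orbit Earth rotates (6686.4 / 86166) × 360° = 27.94°.

27.9°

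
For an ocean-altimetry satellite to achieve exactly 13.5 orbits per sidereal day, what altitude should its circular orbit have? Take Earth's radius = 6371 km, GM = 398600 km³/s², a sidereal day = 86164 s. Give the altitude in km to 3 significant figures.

Required period T = 86164 / 13.5 = 6382.5 s.
From T = 2π√(a³/μ): a = (μ T²/4π²)^(1/3) = (398600 × 6382.5² / 4π²)^(1/3) = 7437 km.
Altitude h = a − R = 7437 − 6371 = 1066 km.

1070 km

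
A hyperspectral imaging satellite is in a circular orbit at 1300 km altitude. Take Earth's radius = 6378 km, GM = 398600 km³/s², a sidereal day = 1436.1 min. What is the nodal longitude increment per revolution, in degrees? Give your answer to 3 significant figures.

28.0°

Semi-major axis a = 6378 + 1300 = 7678 km. Period T = 2π√(a³/μ) = 2π√(7678³/398600) = 6695.5 s = 111.59 min.
During one orbit Earth rotates (6695.5 / 86166) × 360° = 27.97°.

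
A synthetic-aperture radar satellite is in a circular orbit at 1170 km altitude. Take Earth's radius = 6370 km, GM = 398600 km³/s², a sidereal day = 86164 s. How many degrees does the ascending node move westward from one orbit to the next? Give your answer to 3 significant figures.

Semi-major axis a = 6370 + 1170 = 7540 km. Period T = 2π√(a³/μ) = 2π√(7540³/398600) = 6515.8 s = 108.60 min.
During one orbit Earth rotates (6515.8 / 86164) × 360° = 27.22°.

27.2°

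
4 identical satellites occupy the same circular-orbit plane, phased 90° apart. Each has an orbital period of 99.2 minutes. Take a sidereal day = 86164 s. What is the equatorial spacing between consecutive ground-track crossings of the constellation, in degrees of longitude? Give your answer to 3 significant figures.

T = 99.2 min = 5952.0 s.
Single-satellite node shift = (5952.0/86164) × 360° = 24.87°.
With 4 satellites evenly phased, successive equator crossings are 24.87/4 = 6.217° apart.

6.22°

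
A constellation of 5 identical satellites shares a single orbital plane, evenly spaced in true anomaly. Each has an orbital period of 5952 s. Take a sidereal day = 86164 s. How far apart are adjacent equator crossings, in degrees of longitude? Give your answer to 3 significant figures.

Single-satellite node shift = (5952.0/86164) × 360° = 24.87°.
With 5 satellites evenly phased, successive equator crossings are 24.87/5 = 4.974° apart.

4.97°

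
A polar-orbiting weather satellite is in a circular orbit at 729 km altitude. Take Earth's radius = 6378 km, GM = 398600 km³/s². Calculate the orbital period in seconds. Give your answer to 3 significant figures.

Semi-major axis a = 6378 + 729 = 7107 km. Period T = 2π√(a³/μ) = 2π√(7107³/398600) = 5962.7 s = 99.38 min.

5960 seconds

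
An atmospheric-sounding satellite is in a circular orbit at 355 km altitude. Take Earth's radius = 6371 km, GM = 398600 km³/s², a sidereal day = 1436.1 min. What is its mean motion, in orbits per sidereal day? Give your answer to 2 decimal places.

15.70

Semi-major axis a = 6371 + 355 = 6726 km. Period T = 2π√(a³/μ) = 2π√(6726³/398600) = 5489.7 s = 91.49 min.
Orbits per sidereal day = 86166 / 5489.7 = 15.696.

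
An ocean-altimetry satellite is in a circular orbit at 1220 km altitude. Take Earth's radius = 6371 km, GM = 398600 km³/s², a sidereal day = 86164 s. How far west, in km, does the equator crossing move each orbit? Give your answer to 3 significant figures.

Semi-major axis a = 6371 + 1220 = 7591 km. Period T = 2π√(a³/μ) = 2π√(7591³/398600) = 6582.0 s = 109.70 min.
During one orbit Earth rotates (6582.0 / 86164) × 360° = 27.50°.
At the equator that is 27.50° × (2π·6371/360) km/° = 27.50 × 111.2 = 3058 km.

3060 km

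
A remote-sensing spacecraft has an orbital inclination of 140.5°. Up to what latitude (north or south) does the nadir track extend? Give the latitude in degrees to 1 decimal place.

39.5°

Retrograde orbit: the ground track reaches ±(180° − i) = ±(180 − 140.5) = ±39.5°.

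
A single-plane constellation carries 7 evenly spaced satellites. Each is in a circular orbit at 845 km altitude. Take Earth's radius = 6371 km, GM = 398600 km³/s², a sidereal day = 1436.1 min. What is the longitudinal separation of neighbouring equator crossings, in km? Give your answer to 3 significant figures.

405 km

Semi-major axis a = 6371 + 845 = 7216 km. Period T = 2π√(a³/μ) = 2π√(7216³/398600) = 6100.4 s = 101.67 min.
Single-satellite node shift = (6100.4/86166) × 360° = 25.49°.
With 7 satellites evenly phased, successive equator crossings are 25.49/7 = 3.641° apart.
That is 3.641 × 111.2 = 405 km at the equator.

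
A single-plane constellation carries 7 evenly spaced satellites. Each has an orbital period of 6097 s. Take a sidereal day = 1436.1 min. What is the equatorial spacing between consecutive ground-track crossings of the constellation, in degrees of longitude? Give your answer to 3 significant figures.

3.64°

Single-satellite node shift = (6097.0/86166) × 360° = 25.47°.
With 7 satellites evenly phased, successive equator crossings are 25.47/7 = 3.639° apart.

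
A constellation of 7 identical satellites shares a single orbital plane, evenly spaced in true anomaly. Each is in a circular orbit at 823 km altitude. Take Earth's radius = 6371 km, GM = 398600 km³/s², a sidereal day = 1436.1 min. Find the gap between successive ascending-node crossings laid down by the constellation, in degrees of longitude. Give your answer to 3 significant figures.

Semi-major axis a = 6371 + 823 = 7194 km. Period T = 2π√(a³/μ) = 2π√(7194³/398600) = 6072.5 s = 101.21 min.
Single-satellite node shift = (6072.5/86166) × 360° = 25.37°.
With 7 satellites evenly phased, successive equator crossings are 25.37/7 = 3.624° apart.

3.62°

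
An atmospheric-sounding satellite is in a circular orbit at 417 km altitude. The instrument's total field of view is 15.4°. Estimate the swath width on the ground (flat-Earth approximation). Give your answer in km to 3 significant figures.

Half-angle = 15.4°/2 = 7.7°.
Swath width ≈ 2h·tan(θ/2) = 2 × 417 × tan(7.7°) = 112.8 km.

113 km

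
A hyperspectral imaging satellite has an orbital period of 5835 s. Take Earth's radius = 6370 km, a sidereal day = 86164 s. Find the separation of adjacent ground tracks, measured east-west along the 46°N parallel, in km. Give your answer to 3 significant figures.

1880 km

Node shift per orbit = (5835.0/86164) × 360° = 24.38°.
Equatorial spacing = 24.38 × 111.2 km/° = 2710 km.
At 46° latitude, spacing = 2710 × cos(46°) = 1883 km.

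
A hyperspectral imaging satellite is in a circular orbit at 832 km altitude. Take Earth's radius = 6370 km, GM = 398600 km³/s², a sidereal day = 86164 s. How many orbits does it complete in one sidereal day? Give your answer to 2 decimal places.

Semi-major axis a = 6370 + 832 = 7202 km. Period T = 2π√(a³/μ) = 2π√(7202³/398600) = 6082.6 s = 101.38 min.
Orbits per sidereal day = 86164 / 6082.6 = 14.166.

14.17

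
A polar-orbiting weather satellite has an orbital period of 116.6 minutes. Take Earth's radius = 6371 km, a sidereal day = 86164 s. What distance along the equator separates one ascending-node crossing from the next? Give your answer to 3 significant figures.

3250 km

T = 116.6 min = 6996.0 s.
During one orbit Earth rotates (6996.0 / 86164) × 360° = 29.23°.
At the equator that is 29.23° × (2π·6371/360) km/° = 29.23 × 111.2 = 3250 km.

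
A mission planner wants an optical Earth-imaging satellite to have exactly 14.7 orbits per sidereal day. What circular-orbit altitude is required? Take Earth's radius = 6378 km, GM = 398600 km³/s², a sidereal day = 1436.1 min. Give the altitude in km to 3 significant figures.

648 km

Required period T = 86166 / 14.7 = 5861.6 s.
From T = 2π√(a³/μ): a = (μ T²/4π²)^(1/3) = (398600 × 5861.6² / 4π²)^(1/3) = 7026 km.
Altitude h = a − R = 7026 − 6378 = 648 km.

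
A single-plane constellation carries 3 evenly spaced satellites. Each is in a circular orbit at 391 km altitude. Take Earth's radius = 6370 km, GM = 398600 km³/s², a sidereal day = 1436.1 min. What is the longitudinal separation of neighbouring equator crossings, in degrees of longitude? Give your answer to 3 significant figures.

Semi-major axis a = 6370 + 391 = 6761 km. Period T = 2π√(a³/μ) = 2π√(6761³/398600) = 5532.6 s = 92.21 min.
Single-satellite node shift = (5532.6/86166) × 360° = 23.12°.
With 3 satellites evenly phased, successive equator crossings are 23.12/3 = 7.705° apart.

7.71°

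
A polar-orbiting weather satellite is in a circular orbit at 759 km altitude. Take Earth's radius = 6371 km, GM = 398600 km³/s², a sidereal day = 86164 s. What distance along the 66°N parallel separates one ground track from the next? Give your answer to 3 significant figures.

1130 km

Semi-major axis a = 6371 + 759 = 7130 km. Period T = 2π√(a³/μ) = 2π√(7130³/398600) = 5991.6 s = 99.86 min.
Node shift per orbit = (5991.6/86164) × 360° = 25.03°.
Equatorial spacing = 25.03 × 111.2 km/° = 2784 km.
At 66° latitude, spacing = 2784 × cos(66°) = 1132 km.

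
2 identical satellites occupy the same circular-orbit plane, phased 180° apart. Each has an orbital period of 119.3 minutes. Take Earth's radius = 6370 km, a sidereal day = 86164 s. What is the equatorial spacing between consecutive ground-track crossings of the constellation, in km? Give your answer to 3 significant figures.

T = 119.3 min = 7158.0 s.
Single-satellite node shift = (7158.0/86164) × 360° = 29.91°.
With 2 satellites evenly phased, successive equator crossings are 29.91/2 = 14.953° apart.
That is 14.953 × 111.2 = 1662 km at the equator.

1660 km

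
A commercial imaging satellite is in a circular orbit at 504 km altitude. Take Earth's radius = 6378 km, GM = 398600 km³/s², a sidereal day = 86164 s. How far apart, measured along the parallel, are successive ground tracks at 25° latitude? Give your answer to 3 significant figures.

Semi-major axis a = 6378 + 504 = 6882 km. Period T = 2π√(a³/μ) = 2π√(6882³/398600) = 5681.8 s = 94.70 min.
Node shift per orbit = (5681.8/86164) × 360° = 23.74°.
Equatorial spacing = 23.74 × 111.3 km/° = 2643 km.
At 25° latitude, spacing = 2643 × cos(25°) = 2395 km.

2390 km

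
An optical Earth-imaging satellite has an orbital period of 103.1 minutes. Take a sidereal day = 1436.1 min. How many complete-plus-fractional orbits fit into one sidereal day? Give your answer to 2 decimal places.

13.93

T = 103.1 min = 6186.0 s.
Orbits per sidereal day = 86166 / 6186.0 = 13.929.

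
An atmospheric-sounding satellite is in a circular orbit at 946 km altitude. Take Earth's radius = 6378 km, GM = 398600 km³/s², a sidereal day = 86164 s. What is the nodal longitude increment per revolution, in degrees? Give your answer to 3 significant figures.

Semi-major axis a = 6378 + 946 = 7324 km. Period T = 2π√(a³/μ) = 2π√(7324³/398600) = 6237.8 s = 103.96 min.
During one orbit Earth rotates (6237.8 / 86164) × 360° = 26.06°.

26.1°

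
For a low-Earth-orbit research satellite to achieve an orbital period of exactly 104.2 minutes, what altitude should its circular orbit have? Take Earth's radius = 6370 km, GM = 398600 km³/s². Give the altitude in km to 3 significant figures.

T = 104.2 min = 6252.0 s.
From T = 2π√(a³/μ): a = (μ T²/4π²)^(1/3) = (398600 × 6252.0² / 4π²)^(1/3) = 7335 km.
Altitude h = a − R = 7335 − 6370 = 965 km.

965 km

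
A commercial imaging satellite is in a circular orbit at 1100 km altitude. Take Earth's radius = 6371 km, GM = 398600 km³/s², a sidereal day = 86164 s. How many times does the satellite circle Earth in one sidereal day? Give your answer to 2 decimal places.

Semi-major axis a = 6371 + 1100 = 7471 km. Period T = 2π√(a³/μ) = 2π√(7471³/398600) = 6426.6 s = 107.11 min.
Orbits per sidereal day = 86164 / 6426.6 = 13.407.

13.41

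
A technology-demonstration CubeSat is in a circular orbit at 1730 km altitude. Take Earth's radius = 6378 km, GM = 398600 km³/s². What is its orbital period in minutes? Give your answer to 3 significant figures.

Semi-major axis a = 6378 + 1730 = 8108 km. Period T = 2π√(a³/μ) = 2π√(8108³/398600) = 7265.8 s = 121.10 min.

121 min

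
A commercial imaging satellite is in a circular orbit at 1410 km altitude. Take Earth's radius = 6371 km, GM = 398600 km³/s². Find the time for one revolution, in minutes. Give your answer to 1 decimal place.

113.8 min

Semi-major axis a = 6371 + 1410 = 7781 km. Period T = 2π√(a³/μ) = 2π√(7781³/398600) = 6830.7 s = 113.84 min.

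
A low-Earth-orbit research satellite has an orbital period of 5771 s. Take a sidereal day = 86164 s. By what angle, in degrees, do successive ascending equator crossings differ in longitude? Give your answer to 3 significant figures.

24.1°

During one orbit Earth rotates (5771.0 / 86164) × 360° = 24.11°.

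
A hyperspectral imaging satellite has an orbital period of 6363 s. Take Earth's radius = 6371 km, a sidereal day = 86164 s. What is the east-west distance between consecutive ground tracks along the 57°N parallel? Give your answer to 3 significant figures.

1610 km

Node shift per orbit = (6363.0/86164) × 360° = 26.59°.
Equatorial spacing = 26.59 × 111.2 km/° = 2956 km.
At 57° latitude, spacing = 2956 × cos(57°) = 1610 km.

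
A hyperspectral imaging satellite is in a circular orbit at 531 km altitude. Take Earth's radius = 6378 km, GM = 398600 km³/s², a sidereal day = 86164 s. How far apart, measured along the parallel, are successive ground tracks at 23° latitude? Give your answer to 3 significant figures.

2450 km

Semi-major axis a = 6378 + 531 = 6909 km. Period T = 2π√(a³/μ) = 2π√(6909³/398600) = 5715.2 s = 95.25 min.
Node shift per orbit = (5715.2/86164) × 360° = 23.88°.
Equatorial spacing = 23.88 × 111.3 km/° = 2658 km.
At 23° latitude, spacing = 2658 × cos(23°) = 2447 km.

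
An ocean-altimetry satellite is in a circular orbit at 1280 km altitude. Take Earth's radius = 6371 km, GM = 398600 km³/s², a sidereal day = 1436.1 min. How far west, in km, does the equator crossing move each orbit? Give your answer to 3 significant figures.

Semi-major axis a = 6371 + 1280 = 7651 km. Period T = 2π√(a³/μ) = 2π√(7651³/398600) = 6660.2 s = 111.00 min.
During one orbit Earth rotates (6660.2 / 86166) × 360° = 27.83°.
At the equator that is 27.83° × (2π·6371/360) km/° = 27.83 × 111.2 = 3094 km.

3090 km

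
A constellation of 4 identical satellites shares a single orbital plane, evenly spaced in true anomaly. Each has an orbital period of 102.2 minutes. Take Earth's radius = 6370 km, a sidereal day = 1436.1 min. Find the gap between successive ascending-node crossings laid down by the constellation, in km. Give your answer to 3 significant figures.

712 km

T = 102.2 min = 6132.0 s.
Single-satellite node shift = (6132.0/86166) × 360° = 25.62°.
With 4 satellites evenly phased, successive equator crossings are 25.62/4 = 6.405° apart.
That is 6.405 × 111.2 = 712 km at the equator.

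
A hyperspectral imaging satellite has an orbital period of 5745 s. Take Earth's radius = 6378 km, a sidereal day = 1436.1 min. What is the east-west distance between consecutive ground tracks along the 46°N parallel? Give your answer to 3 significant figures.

1860 km

Node shift per orbit = (5745.0/86166) × 360° = 24.00°.
Equatorial spacing = 24.00 × 111.3 km/° = 2672 km.
At 46° latitude, spacing = 2672 × cos(46°) = 1856 km.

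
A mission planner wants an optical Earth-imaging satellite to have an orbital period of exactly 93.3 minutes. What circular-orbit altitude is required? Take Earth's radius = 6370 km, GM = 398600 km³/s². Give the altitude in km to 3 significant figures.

444 km

T = 93.3 min = 5598.0 s.
From T = 2π√(a³/μ): a = (μ T²/4π²)^(1/3) = (398600 × 5598.0² / 4π²)^(1/3) = 6814 km.
Altitude h = a − R = 6814 − 6370 = 444 km.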